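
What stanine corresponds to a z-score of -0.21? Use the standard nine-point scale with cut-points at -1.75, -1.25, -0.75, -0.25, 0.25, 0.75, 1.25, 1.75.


Stanine boundaries: [-1.75, -1.25, -0.75, -0.25, 0.25, 0.75, 1.25, 1.75]
z = -0.21
Check each boundary:
  z >= -1.75 -> could be stanine 2
  z >= -1.25 -> could be stanine 3
  z >= -0.75 -> could be stanine 4
  z >= -0.25 -> could be stanine 5
  z < 0.25
  z < 0.75
  z < 1.25
  z < 1.75
Highest qualifying boundary gives stanine = 5

5


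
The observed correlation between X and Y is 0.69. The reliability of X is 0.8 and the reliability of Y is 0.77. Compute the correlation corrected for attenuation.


r_corrected = rxy / sqrt(rxx * ryy)
= 0.69 / sqrt(0.8 * 0.77)
= 0.69 / sqrt(0.616)
= 0.69 / 0.784857
r_corrected = 0.8791

0.8791


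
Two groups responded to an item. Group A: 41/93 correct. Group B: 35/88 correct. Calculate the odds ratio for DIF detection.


Odds_A = 41/52 = 0.7885
Odds_B = 35/53 = 0.6604
OR = Odds_A / Odds_B = 0.7885 / 0.6604
Exactly, OR = (41 * 53) / (52 * 35) = 2173 / 1820
OR = 1.194

1.194


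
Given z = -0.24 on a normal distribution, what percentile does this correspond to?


CDF(z) = 0.5 * (1 + erf(z/sqrt(2)))
erf(-0.1697) = -0.1897
CDF = 0.4052
Percentile rank = 0.4052 * 100 = 40.52

40.52


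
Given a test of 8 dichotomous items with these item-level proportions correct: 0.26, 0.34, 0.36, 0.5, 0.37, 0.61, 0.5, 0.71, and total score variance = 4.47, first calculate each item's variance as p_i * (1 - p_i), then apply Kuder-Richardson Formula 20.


For each item, compute p_i * q_i:
  Item 1: 0.26 * 0.74 = 0.1924
  Item 2: 0.34 * 0.66 = 0.2244
  Item 3: 0.36 * 0.64 = 0.2304
  Item 4: 0.5 * 0.5 = 0.25
  Item 5: 0.37 * 0.63 = 0.2331
  Item 6: 0.61 * 0.39 = 0.2379
  Item 7: 0.5 * 0.5 = 0.25
  Item 8: 0.71 * 0.29 = 0.2059
Sum(p_i * q_i) = 0.1924 + 0.2244 + 0.2304 + 0.25 + 0.2331 + 0.2379 + 0.25 + 0.2059 = 1.8241
KR-20 = (k/(k-1)) * (1 - Sum(p_i*q_i) / Var_total)
= (8/7) * (1 - 1.8241/4.47)
= 1.1429 * 0.5919
KR-20 = 0.6765

0.6765


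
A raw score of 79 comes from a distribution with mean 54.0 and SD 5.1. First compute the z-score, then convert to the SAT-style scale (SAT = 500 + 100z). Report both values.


z = (X - mean) / SD = (79 - 54.0) / 5.1
z = 25.0 / 5.1
z = 4.902
SAT-scale = SAT = 500 + 100z
Carry z at full precision (z = 25.0 / 5.1) into the conversion:
SAT-scale = 500 + 100 * (25.0 / 5.1) = 500 + 2500 / 5.1
SAT-scale = 500 + 490.1961
SAT-scale = 990.1961

990.1961


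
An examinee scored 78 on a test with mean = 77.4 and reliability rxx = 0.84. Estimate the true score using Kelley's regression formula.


T_est = rxx * X + (1 - rxx) * mean
T_est = 0.84 * 78 + 0.16 * 77.4
T_est = 65.52 + 12.384
T_est = 77.904

77.904


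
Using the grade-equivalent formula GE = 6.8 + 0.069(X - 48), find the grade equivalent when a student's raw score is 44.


raw - median = 44 - 48 = -4
slope * diff = 0.069 * -4 = -0.276
GE = 6.8 + -0.276
GE = 6.524

6.524


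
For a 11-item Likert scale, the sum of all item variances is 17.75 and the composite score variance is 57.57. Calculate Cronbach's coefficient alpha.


alpha = (k/(k-1)) * (1 - sum(si^2)/s_total^2)
= (11/10) * (1 - 17.75/57.57)
alpha = 0.7608

0.7608


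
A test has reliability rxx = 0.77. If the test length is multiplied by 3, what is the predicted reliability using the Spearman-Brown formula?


r_new = (n * rxx) / (1 + (n-1) * rxx)
r_new = (3 * 0.77) / (1 + 2 * 0.77)
r_new = 2.31 / 2.54
r_new = 0.9094

0.9094


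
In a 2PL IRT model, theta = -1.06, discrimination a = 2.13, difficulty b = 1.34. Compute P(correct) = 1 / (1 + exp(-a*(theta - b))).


a*(theta - b) = 2.13 * (-1.06 - 1.34) = -5.112
exp(--5.112) = 166.002
P = 1 / (1 + 166.002)
P = 0.006

0.006


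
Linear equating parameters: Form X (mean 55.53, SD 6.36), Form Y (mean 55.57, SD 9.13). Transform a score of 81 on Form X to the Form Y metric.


slope = SD_Y / SD_X = 9.13 / 6.36 ~ 1.4355
intercept = mean_Y - slope * mean_X = 55.57 - (9.13 / 6.36) * 55.53 ~ -24.1452
Y = slope * X + intercept. To avoid rounding drift from the rounded slope/intercept, evaluate the equivalent form Y = mean_Y + SD_Y * (X - mean_X) / SD_X at full precision:
Y = 55.57 + 9.13 * (81 - 55.53) / 6.36
Y = 55.57 + 9.13 * 25.47 / 6.36
Y = 55.57 + 232.5411 / 6.36
Y = 55.57 + 36.5631
Y = 92.1331

92.1331


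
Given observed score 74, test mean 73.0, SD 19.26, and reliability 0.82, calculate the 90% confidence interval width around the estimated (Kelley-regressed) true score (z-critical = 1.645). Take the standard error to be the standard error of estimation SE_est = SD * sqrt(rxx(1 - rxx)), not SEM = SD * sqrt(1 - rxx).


True score estimate = 0.82*74 + 0.18*73.0 = 73.82
SE_est = SD * sqrt(rxx * (1 - rxx)) = 19.26 * sqrt(0.82 * 0.18) = 19.26 * sqrt(0.1476) = 7.39945
CI = T_est +/- z * SE_est, so width = 2 * z * SE_est = 2 * 1.645 * 7.39945
Width = 24.3442

24.3442


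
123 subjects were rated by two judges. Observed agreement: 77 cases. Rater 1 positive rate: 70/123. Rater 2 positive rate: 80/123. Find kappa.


P_o = 77/123 = 0.626016
P_e = (70*80 + 53*43) / 15129 = 0.520788
kappa = (P_o - P_e) / (1 - P_e)
kappa = (0.626016 - 0.520788) / (1 - 0.520788)
kappa = 0.2196

0.2196


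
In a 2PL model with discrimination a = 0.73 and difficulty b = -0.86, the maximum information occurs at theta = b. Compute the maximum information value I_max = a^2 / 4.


For 2PL, max info at theta = b = -0.86
I_max = a^2 / 4 = 0.73^2 / 4
= 0.5329 / 4
I_max = 0.1332

0.1332


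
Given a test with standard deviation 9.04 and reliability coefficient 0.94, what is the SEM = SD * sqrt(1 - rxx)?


SEM = SD * sqrt(1 - rxx)
SEM = 9.04 * sqrt(1 - 0.94)
SEM = 9.04 * sqrt(0.06) = 9.04 * 0.244949
SEM = 2.2143

2.2143


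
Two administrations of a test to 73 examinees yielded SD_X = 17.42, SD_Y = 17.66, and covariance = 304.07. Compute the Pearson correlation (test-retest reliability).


r = cov(X,Y) / (SD_X * SD_Y)
r = 304.07 / (17.42 * 17.66)
r = 304.07 / 307.6372
r = 0.9884

0.9884


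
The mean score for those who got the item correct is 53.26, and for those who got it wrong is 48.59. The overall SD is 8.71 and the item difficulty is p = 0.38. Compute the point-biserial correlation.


q = 1 - p = 0.62
rpb = ((M1 - M0) / SD) * sqrt(p * q)
rpb = ((53.26 - 48.59) / 8.71) * sqrt(0.38 * 0.62)
rpb = 0.2602

0.2602


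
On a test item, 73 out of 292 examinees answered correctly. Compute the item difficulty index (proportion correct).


Item difficulty p = number correct / total examinees
p = 73 / 292
p = 0.25

0.25


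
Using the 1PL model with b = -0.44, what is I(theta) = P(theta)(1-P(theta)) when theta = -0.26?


P = 1/(1+exp(-(-0.26--0.44))) = 0.5449
I = P*(1-P) = 0.5449 * 0.4551
I = 0.248

0.248


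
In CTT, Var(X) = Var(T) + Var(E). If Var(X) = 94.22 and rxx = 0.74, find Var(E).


var_true = rxx * var_obs = 0.74 * 94.22 = 69.7228
var_error = var_obs - var_true
var_error = 94.22 - 69.7228
var_error = 24.4972

24.4972


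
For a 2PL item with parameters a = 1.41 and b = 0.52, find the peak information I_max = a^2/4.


For 2PL, max info at theta = b = 0.52
I_max = a^2 / 4 = 1.41^2 / 4
= 1.9881 / 4
I_max = 0.497

0.497


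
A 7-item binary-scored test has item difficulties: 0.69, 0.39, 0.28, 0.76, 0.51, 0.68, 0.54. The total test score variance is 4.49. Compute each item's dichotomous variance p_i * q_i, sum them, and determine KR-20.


For each item, compute p_i * q_i:
  Item 1: 0.69 * 0.31 = 0.2139
  Item 2: 0.39 * 0.61 = 0.2379
  Item 3: 0.28 * 0.72 = 0.2016
  Item 4: 0.76 * 0.24 = 0.1824
  Item 5: 0.51 * 0.49 = 0.2499
  Item 6: 0.68 * 0.32 = 0.2176
  Item 7: 0.54 * 0.46 = 0.2484
Sum(p_i * q_i) = 0.2139 + 0.2379 + 0.2016 + 0.1824 + 0.2499 + 0.2176 + 0.2484 = 1.5517
KR-20 = (k/(k-1)) * (1 - Sum(p_i*q_i) / Var_total)
= (7/6) * (1 - 1.5517/4.49)
= 1.1667 * 0.6544
KR-20 = 0.7635

0.7635


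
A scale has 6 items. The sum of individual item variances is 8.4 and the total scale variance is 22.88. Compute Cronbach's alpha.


alpha = (k/(k-1)) * (1 - sum(si^2)/s_total^2)
= (6/5) * (1 - 8.4/22.88)
alpha = 0.7594

0.7594


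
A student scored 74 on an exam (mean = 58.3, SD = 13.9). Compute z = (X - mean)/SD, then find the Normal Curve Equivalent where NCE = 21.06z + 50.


z = (X - mean) / SD = (74 - 58.3) / 13.9
z = 15.7 / 13.9
z = 1.1295
NCE = NCE = 21.06z + 50
Carry z at full precision (z = 15.7 / 13.9) into the conversion:
NCE = 21.06 * (15.7 / 13.9) + 50 = 330.642 / 13.9 + 50
NCE = 23.7872 + 50
NCE = 73.7872

73.7872


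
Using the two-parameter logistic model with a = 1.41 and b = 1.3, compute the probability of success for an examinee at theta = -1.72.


a*(theta - b) = 1.41 * (-1.72 - 1.3) = -4.2582
exp(--4.2582) = 70.6826
P = 1 / (1 + 70.6826)
P = 0.014

0.014


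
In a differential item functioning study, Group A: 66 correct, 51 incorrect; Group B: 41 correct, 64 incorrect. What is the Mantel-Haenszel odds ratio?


Odds_A = 66/51 = 1.2941
Odds_B = 41/64 = 0.6406
OR = Odds_A / Odds_B = 1.2941 / 0.6406
Exactly, OR = (66 * 64) / (51 * 41) = 4224 / 2091
OR = 2.0201

2.0201


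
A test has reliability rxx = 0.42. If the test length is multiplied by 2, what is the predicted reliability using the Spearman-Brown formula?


r_new = (n * rxx) / (1 + (n-1) * rxx)
r_new = (2 * 0.42) / (1 + 1 * 0.42)
r_new = 0.84 / 1.42
r_new = 0.5915

0.5915


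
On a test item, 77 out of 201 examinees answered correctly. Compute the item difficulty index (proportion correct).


Item difficulty p = number correct / total examinees
p = 77 / 201
p = 0.3831

0.3831


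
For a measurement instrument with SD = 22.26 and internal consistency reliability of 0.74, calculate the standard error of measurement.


SEM = SD * sqrt(1 - rxx)
SEM = 22.26 * sqrt(1 - 0.74)
SEM = 22.26 * sqrt(0.26) = 22.26 * 0.509902
SEM = 11.3504

11.3504


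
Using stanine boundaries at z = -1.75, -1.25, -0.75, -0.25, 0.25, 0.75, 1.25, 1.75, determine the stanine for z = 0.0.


Stanine boundaries: [-1.75, -1.25, -0.75, -0.25, 0.25, 0.75, 1.25, 1.75]
z = 0.0
Check each boundary:
  z >= -1.75 -> could be stanine 2
  z >= -1.25 -> could be stanine 3
  z >= -0.75 -> could be stanine 4
  z >= -0.25 -> could be stanine 5
  z < 0.25
  z < 0.75
  z < 1.25
  z < 1.75
Highest qualifying boundary gives stanine = 5

5


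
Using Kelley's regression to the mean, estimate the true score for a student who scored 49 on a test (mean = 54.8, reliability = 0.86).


T_est = rxx * X + (1 - rxx) * mean
T_est = 0.86 * 49 + 0.14 * 54.8
T_est = 42.14 + 7.672
T_est = 49.812

49.812


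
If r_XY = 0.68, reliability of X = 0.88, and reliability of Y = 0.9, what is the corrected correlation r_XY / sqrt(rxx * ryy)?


r_corrected = rxy / sqrt(rxx * ryy)
= 0.68 / sqrt(0.88 * 0.9)
= 0.68 / sqrt(0.792)
= 0.68 / 0.889944
r_corrected = 0.7641

0.7641


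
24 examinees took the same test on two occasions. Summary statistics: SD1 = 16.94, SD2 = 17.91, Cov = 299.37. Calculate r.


r = cov(X,Y) / (SD_X * SD_Y)
r = 299.37 / (16.94 * 17.91)
r = 299.37 / 303.3954
r = 0.9867

0.9867


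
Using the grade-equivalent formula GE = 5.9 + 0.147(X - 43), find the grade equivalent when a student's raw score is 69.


raw - median = 69 - 43 = 26
slope * diff = 0.147 * 26 = 3.822
GE = 5.9 + 3.822
GE = 9.722

9.722


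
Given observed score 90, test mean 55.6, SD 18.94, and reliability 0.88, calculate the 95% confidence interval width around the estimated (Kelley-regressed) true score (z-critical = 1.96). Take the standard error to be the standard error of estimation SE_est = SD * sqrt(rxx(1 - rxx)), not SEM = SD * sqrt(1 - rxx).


True score estimate = 0.88*90 + 0.12*55.6 = 85.872
SE_est = SD * sqrt(rxx * (1 - rxx)) = 18.94 * sqrt(0.88 * 0.12) = 18.94 * sqrt(0.1056) = 6.154771
CI = T_est +/- z * SE_est, so width = 2 * z * SE_est = 2 * 1.96 * 6.154771
Width = 24.1267

24.1267


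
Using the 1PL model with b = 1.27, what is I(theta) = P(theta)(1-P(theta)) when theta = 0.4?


P = 1/(1+exp(-(0.4-1.27))) = 0.2953
I = P*(1-P) = 0.2953 * 0.7047
I = 0.2081

0.2081


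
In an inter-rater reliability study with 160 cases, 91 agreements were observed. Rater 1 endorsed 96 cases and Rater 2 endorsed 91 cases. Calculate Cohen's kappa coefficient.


P_o = 91/160 = 0.56875
P_e = (96*91 + 64*69) / 25600 = 0.51375
kappa = (P_o - P_e) / (1 - P_e)
kappa = (0.56875 - 0.51375) / (1 - 0.51375)
kappa = 0.1131

0.1131


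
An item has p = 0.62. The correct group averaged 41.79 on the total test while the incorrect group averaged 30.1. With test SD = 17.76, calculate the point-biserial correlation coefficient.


q = 1 - p = 0.38
rpb = ((M1 - M0) / SD) * sqrt(p * q)
rpb = ((41.79 - 30.1) / 17.76) * sqrt(0.62 * 0.38)
rpb = 0.3195

0.3195


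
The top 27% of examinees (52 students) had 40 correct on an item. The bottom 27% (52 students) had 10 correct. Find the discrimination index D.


p_upper = 40/52 = 0.7692
p_lower = 10/52 = 0.1923
D = 0.7692 - 0.1923 = 0.5769

0.5769


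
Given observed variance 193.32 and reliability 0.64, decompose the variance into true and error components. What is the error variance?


var_true = rxx * var_obs = 0.64 * 193.32 = 123.7248
var_error = var_obs - var_true
var_error = 193.32 - 123.7248
var_error = 69.5952

69.5952


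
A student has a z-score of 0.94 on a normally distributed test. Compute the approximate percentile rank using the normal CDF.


CDF(z) = 0.5 * (1 + erf(z/sqrt(2)))
erf(0.6647) = 0.6528
CDF = 0.8264
Percentile rank = 0.8264 * 100 = 82.64

82.64


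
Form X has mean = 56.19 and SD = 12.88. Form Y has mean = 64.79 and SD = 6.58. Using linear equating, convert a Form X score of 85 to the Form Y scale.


slope = SD_Y / SD_X = 6.58 / 12.88 ~ 0.5109
intercept = mean_Y - slope * mean_X = 64.79 - (6.58 / 12.88) * 56.19 ~ 36.0842
Y = slope * X + intercept. To avoid rounding drift from the rounded slope/intercept, evaluate the equivalent form Y = mean_Y + SD_Y * (X - mean_X) / SD_X at full precision:
Y = 64.79 + 6.58 * (85 - 56.19) / 12.88
Y = 64.79 + 6.58 * 28.81 / 12.88
Y = 64.79 + 189.5698 / 12.88
Y = 64.79 + 14.7182
Y = 79.5082

79.5082


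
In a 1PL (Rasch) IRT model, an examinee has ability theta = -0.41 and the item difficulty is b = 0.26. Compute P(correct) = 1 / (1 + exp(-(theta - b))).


theta - b = -0.41 - 0.26 = -0.67
exp(-(theta - b)) = exp(0.67) = 1.9542
P = 1 / (1 + 1.9542)
P = 0.3385

0.3385


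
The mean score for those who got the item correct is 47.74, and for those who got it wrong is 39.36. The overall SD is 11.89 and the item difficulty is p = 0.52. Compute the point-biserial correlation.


q = 1 - p = 0.48
rpb = ((M1 - M0) / SD) * sqrt(p * q)
rpb = ((47.74 - 39.36) / 11.89) * sqrt(0.52 * 0.48)
rpb = 0.3521

0.3521


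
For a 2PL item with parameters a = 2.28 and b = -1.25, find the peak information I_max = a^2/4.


For 2PL, max info at theta = b = -1.25
I_max = a^2 / 4 = 2.28^2 / 4
= 5.1984 / 4
I_max = 1.2996

1.2996


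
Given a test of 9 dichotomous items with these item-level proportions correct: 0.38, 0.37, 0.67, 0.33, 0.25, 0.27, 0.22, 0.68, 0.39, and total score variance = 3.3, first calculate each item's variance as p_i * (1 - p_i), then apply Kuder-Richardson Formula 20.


For each item, compute p_i * q_i:
  Item 1: 0.38 * 0.62 = 0.2356
  Item 2: 0.37 * 0.63 = 0.2331
  Item 3: 0.67 * 0.33 = 0.2211
  Item 4: 0.33 * 0.67 = 0.2211
  Item 5: 0.25 * 0.75 = 0.1875
  Item 6: 0.27 * 0.73 = 0.1971
  Item 7: 0.22 * 0.78 = 0.1716
  Item 8: 0.68 * 0.32 = 0.2176
  Item 9: 0.39 * 0.61 = 0.2379
Sum(p_i * q_i) = 0.2356 + 0.2331 + 0.2211 + 0.2211 + 0.1875 + 0.1971 + 0.1716 + 0.2176 + 0.2379 = 1.9226
KR-20 = (k/(k-1)) * (1 - Sum(p_i*q_i) / Var_total)
= (9/8) * (1 - 1.9226/3.3)
= 1.125 * 0.4174
KR-20 = 0.4696

0.4696


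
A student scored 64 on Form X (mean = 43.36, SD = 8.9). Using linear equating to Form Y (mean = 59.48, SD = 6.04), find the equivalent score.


slope = SD_Y / SD_X = 6.04 / 8.9 ~ 0.6787
intercept = mean_Y - slope * mean_X = 59.48 - (6.04 / 8.9) * 43.36 ~ 30.0537
Y = slope * X + intercept. To avoid rounding drift from the rounded slope/intercept, evaluate the equivalent form Y = mean_Y + SD_Y * (X - mean_X) / SD_X at full precision:
Y = 59.48 + 6.04 * (64 - 43.36) / 8.9
Y = 59.48 + 6.04 * 20.64 / 8.9
Y = 59.48 + 124.6656 / 8.9
Y = 59.48 + 14.0074
Y = 73.4874

73.4874


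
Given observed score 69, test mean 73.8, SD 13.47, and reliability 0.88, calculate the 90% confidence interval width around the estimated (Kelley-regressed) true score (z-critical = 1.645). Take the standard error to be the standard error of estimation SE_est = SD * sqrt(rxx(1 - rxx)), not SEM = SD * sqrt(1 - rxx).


True score estimate = 0.88*69 + 0.12*73.8 = 69.576
SE_est = SD * sqrt(rxx * (1 - rxx)) = 13.47 * sqrt(0.88 * 0.12) = 13.47 * sqrt(0.1056) = 4.377232
CI = T_est +/- z * SE_est, so width = 2 * z * SE_est = 2 * 1.645 * 4.377232
Width = 14.4011

14.4011


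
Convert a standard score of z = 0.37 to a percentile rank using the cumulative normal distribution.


CDF(z) = 0.5 * (1 + erf(z/sqrt(2)))
erf(0.2616) = 0.2886
CDF = 0.6443
Percentile rank = 0.6443 * 100 = 64.43

64.43


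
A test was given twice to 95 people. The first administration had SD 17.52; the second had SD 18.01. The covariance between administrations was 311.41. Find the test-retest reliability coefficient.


r = cov(X,Y) / (SD_X * SD_Y)
r = 311.41 / (17.52 * 18.01)
r = 311.41 / 315.5352
r = 0.9869

0.9869


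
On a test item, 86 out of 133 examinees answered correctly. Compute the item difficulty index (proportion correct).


Item difficulty p = number correct / total examinees
p = 86 / 133
p = 0.6466

0.6466


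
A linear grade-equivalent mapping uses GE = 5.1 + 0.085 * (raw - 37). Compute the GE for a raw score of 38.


raw - median = 38 - 37 = 1
slope * diff = 0.085 * 1 = 0.085
GE = 5.1 + 0.085
GE = 5.185

5.185


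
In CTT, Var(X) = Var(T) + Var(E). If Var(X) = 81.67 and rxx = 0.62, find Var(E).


var_true = rxx * var_obs = 0.62 * 81.67 = 50.6354
var_error = var_obs - var_true
var_error = 81.67 - 50.6354
var_error = 31.0346

31.0346


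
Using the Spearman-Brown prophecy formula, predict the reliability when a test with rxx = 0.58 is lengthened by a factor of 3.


r_new = (n * rxx) / (1 + (n-1) * rxx)
r_new = (3 * 0.58) / (1 + 2 * 0.58)
r_new = 1.74 / 2.16
r_new = 0.8056

0.8056


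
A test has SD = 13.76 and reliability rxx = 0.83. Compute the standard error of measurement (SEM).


SEM = SD * sqrt(1 - rxx)
SEM = 13.76 * sqrt(1 - 0.83)
SEM = 13.76 * sqrt(0.17) = 13.76 * 0.412311
SEM = 5.6734

5.6734


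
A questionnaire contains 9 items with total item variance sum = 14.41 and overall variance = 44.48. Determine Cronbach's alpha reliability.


alpha = (k/(k-1)) * (1 - sum(si^2)/s_total^2)
= (9/8) * (1 - 14.41/44.48)
alpha = 0.7605

0.7605


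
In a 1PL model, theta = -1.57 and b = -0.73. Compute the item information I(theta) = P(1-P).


P = 1/(1+exp(-(-1.57--0.73))) = 0.3015
I = P*(1-P) = 0.3015 * 0.6985
I = 0.2106

0.2106


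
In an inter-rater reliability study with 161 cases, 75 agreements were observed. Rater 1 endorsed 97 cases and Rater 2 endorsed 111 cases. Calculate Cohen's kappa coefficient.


P_o = 75/161 = 0.465839
P_e = (97*111 + 64*50) / 25921 = 0.53883
kappa = (P_o - P_e) / (1 - P_e)
kappa = (0.465839 - 0.53883) / (1 - 0.53883)
kappa = -0.1583

-0.1583


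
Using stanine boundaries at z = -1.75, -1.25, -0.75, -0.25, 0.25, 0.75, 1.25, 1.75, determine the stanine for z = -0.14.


Stanine boundaries: [-1.75, -1.25, -0.75, -0.25, 0.25, 0.75, 1.25, 1.75]
z = -0.14
Check each boundary:
  z >= -1.75 -> could be stanine 2
  z >= -1.25 -> could be stanine 3
  z >= -0.75 -> could be stanine 4
  z >= -0.25 -> could be stanine 5
  z < 0.25
  z < 0.75
  z < 1.25
  z < 1.75
Highest qualifying boundary gives stanine = 5

5


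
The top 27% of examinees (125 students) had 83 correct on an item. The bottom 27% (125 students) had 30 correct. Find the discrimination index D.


p_upper = 83/125 = 0.664
p_lower = 30/125 = 0.24
D = 0.664 - 0.24 = 0.424

0.424


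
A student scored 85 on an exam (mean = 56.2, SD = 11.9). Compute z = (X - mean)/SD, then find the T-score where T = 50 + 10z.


z = (X - mean) / SD = (85 - 56.2) / 11.9
z = 28.8 / 11.9
z = 2.4202
T-score = T = 50 + 10z
Carry z at full precision (z = 28.8 / 11.9) into the conversion:
T-score = 50 + 10 * (28.8 / 11.9) = 50 + 288 / 11.9
T-score = 50 + 24.2017
T-score = 74.2017

74.2017


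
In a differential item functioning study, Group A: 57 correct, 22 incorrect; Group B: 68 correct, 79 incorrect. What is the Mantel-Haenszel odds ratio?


Odds_A = 57/22 = 2.5909
Odds_B = 68/79 = 0.8608
OR = Odds_A / Odds_B = 2.5909 / 0.8608
Exactly, OR = (57 * 79) / (22 * 68) = 4503 / 1496
OR = 3.01

3.01


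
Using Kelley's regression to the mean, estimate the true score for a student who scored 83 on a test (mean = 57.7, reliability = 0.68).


T_est = rxx * X + (1 - rxx) * mean
T_est = 0.68 * 83 + 0.32 * 57.7
T_est = 56.44 + 18.464
T_est = 74.904

74.904


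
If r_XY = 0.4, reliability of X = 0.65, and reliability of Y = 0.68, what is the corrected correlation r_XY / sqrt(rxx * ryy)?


r_corrected = rxy / sqrt(rxx * ryy)
= 0.4 / sqrt(0.65 * 0.68)
= 0.4 / sqrt(0.442)
= 0.4 / 0.664831
r_corrected = 0.6017

0.6017


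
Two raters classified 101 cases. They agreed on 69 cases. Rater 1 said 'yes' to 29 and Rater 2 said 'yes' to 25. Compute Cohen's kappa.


P_o = 69/101 = 0.683168
P_e = (29*25 + 72*76) / 10201 = 0.607489
kappa = (P_o - P_e) / (1 - P_e)
kappa = (0.683168 - 0.607489) / (1 - 0.607489)
kappa = 0.1928

0.1928


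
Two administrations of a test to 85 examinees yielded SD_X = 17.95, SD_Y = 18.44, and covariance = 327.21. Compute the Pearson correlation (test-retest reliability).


r = cov(X,Y) / (SD_X * SD_Y)
r = 327.21 / (17.95 * 18.44)
r = 327.21 / 330.998
r = 0.9886

0.9886


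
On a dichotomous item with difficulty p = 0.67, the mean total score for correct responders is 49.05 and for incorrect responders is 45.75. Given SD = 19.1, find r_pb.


q = 1 - p = 0.33
rpb = ((M1 - M0) / SD) * sqrt(p * q)
rpb = ((49.05 - 45.75) / 19.1) * sqrt(0.67 * 0.33)
rpb = 0.0812

0.0812


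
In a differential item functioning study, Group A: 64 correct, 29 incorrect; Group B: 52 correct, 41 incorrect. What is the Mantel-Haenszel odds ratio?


Odds_A = 64/29 = 2.2069
Odds_B = 52/41 = 1.2683
OR = Odds_A / Odds_B = 2.2069 / 1.2683
Exactly, OR = (64 * 41) / (29 * 52) = 2624 / 1508
OR = 1.7401

1.7401


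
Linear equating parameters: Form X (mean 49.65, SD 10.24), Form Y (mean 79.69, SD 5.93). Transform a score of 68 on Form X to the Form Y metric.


slope = SD_Y / SD_X = 5.93 / 10.24 ~ 0.5791
intercept = mean_Y - slope * mean_X = 79.69 - (5.93 / 10.24) * 49.65 ~ 50.9376
Y = slope * X + intercept. To avoid rounding drift from the rounded slope/intercept, evaluate the equivalent form Y = mean_Y + SD_Y * (X - mean_X) / SD_X at full precision:
Y = 79.69 + 5.93 * (68 - 49.65) / 10.24
Y = 79.69 + 5.93 * 18.35 / 10.24
Y = 79.69 + 108.8155 / 10.24
Y = 79.69 + 10.6265
Y = 90.3165

90.3165


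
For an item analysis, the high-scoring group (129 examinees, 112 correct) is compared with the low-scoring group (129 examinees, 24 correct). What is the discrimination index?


p_upper = 112/129 = 0.8682
p_lower = 24/129 = 0.186
D = 0.8682 - 0.186 = 0.6822

0.6822


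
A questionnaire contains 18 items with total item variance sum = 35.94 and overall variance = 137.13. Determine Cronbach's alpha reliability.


alpha = (k/(k-1)) * (1 - sum(si^2)/s_total^2)
= (18/17) * (1 - 35.94/137.13)
alpha = 0.7813

0.7813


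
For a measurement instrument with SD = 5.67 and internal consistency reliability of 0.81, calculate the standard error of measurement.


SEM = SD * sqrt(1 - rxx)
SEM = 5.67 * sqrt(1 - 0.81)
SEM = 5.67 * sqrt(0.19) = 5.67 * 0.43589
SEM = 2.4715

2.4715


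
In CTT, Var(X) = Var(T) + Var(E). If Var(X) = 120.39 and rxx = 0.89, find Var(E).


var_true = rxx * var_obs = 0.89 * 120.39 = 107.1471
var_error = var_obs - var_true
var_error = 120.39 - 107.1471
var_error = 13.2429

13.2429


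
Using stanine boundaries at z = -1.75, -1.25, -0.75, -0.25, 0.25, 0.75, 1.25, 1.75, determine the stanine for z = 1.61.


Stanine boundaries: [-1.75, -1.25, -0.75, -0.25, 0.25, 0.75, 1.25, 1.75]
z = 1.61
Check each boundary:
  z >= -1.75 -> could be stanine 2
  z >= -1.25 -> could be stanine 3
  z >= -0.75 -> could be stanine 4
  z >= -0.25 -> could be stanine 5
  z >= 0.25 -> could be stanine 6
  z >= 0.75 -> could be stanine 7
  z >= 1.25 -> could be stanine 8
  z < 1.75
Highest qualifying boundary gives stanine = 8

8


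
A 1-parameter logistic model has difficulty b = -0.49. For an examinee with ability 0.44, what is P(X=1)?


theta - b = 0.44 - -0.49 = 0.93
exp(-(theta - b)) = exp(-0.93) = 0.3946
P = 1 / (1 + 0.3946)
P = 0.7171

0.7171


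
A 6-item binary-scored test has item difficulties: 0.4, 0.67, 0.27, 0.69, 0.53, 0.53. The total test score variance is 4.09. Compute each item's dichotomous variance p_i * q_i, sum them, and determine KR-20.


For each item, compute p_i * q_i:
  Item 1: 0.4 * 0.6 = 0.24
  Item 2: 0.67 * 0.33 = 0.2211
  Item 3: 0.27 * 0.73 = 0.1971
  Item 4: 0.69 * 0.31 = 0.2139
  Item 5: 0.53 * 0.47 = 0.2491
  Item 6: 0.53 * 0.47 = 0.2491
Sum(p_i * q_i) = 0.24 + 0.2211 + 0.1971 + 0.2139 + 0.2491 + 0.2491 = 1.3703
KR-20 = (k/(k-1)) * (1 - Sum(p_i*q_i) / Var_total)
= (6/5) * (1 - 1.3703/4.09)
= 1.2 * 0.665
KR-20 = 0.798

0.798


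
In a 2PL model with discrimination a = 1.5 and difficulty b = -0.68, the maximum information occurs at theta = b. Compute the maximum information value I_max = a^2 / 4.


For 2PL, max info at theta = b = -0.68
I_max = a^2 / 4 = 1.5^2 / 4
= 2.25 / 4
I_max = 0.5625

0.5625


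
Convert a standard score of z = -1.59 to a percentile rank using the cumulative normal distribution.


CDF(z) = 0.5 * (1 + erf(z/sqrt(2)))
erf(-1.1243) = -0.8882
CDF = 0.0559
Percentile rank = 0.0559 * 100 = 5.59

5.59


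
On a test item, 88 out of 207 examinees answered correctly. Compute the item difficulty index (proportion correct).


Item difficulty p = number correct / total examinees
p = 88 / 207
p = 0.4251

0.4251


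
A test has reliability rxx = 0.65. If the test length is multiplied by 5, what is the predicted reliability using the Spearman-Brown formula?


r_new = (n * rxx) / (1 + (n-1) * rxx)
r_new = (5 * 0.65) / (1 + 4 * 0.65)
r_new = 3.25 / 3.6
r_new = 0.9028

0.9028


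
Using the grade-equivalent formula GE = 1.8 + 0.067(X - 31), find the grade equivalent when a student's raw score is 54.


raw - median = 54 - 31 = 23
slope * diff = 0.067 * 23 = 1.541
GE = 1.8 + 1.541
GE = 3.341

3.341


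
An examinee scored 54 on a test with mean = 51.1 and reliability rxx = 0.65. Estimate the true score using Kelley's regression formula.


T_est = rxx * X + (1 - rxx) * mean
T_est = 0.65 * 54 + 0.35 * 51.1
T_est = 35.1 + 17.885
T_est = 52.985

52.985


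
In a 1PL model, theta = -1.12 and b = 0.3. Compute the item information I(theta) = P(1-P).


P = 1/(1+exp(-(-1.12-0.3))) = 0.1947
I = P*(1-P) = 0.1947 * 0.8053
I = 0.1568

0.1568


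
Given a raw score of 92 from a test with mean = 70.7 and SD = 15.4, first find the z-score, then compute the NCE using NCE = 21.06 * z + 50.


z = (X - mean) / SD = (92 - 70.7) / 15.4
z = 21.3 / 15.4
z = 1.3831
NCE = NCE = 21.06z + 50
Carry z at full precision (z = 21.3 / 15.4) into the conversion:
NCE = 21.06 * (21.3 / 15.4) + 50 = 448.578 / 15.4 + 50
NCE = 29.1284 + 50
NCE = 79.1284

79.1284


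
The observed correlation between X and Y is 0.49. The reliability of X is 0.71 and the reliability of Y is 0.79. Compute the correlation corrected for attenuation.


r_corrected = rxy / sqrt(rxx * ryy)
= 0.49 / sqrt(0.71 * 0.79)
= 0.49 / sqrt(0.5609)
= 0.49 / 0.748933
r_corrected = 0.6543

0.6543


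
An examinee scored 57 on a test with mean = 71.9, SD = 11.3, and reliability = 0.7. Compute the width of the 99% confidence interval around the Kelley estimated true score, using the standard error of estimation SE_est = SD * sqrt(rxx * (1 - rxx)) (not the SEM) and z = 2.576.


True score estimate = 0.7*57 + 0.3*71.9 = 61.47
SE_est = SD * sqrt(rxx * (1 - rxx)) = 11.3 * sqrt(0.7 * 0.3) = 11.3 * sqrt(0.21) = 5.178311
CI = T_est +/- z * SE_est, so width = 2 * z * SE_est = 2 * 2.576 * 5.178311
Width = 26.6787

26.6787


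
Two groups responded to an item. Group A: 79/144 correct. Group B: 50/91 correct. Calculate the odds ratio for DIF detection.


Odds_A = 79/65 = 1.2154
Odds_B = 50/41 = 1.2195
OR = Odds_A / Odds_B = 1.2154 / 1.2195
Exactly, OR = (79 * 41) / (65 * 50) = 3239 / 3250
OR = 0.9966

0.9966


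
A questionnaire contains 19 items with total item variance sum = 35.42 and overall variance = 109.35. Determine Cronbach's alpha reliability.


alpha = (k/(k-1)) * (1 - sum(si^2)/s_total^2)
= (19/18) * (1 - 35.42/109.35)
alpha = 0.7136

0.7136


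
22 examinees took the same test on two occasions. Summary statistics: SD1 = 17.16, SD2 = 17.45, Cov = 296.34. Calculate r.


r = cov(X,Y) / (SD_X * SD_Y)
r = 296.34 / (17.16 * 17.45)
r = 296.34 / 299.442
r = 0.9896

0.9896


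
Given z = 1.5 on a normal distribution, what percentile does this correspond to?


CDF(z) = 0.5 * (1 + erf(z/sqrt(2)))
erf(1.0607) = 0.8664
CDF = 0.9332
Percentile rank = 0.9332 * 100 = 93.32

93.32


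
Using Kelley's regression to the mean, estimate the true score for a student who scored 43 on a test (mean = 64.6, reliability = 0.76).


T_est = rxx * X + (1 - rxx) * mean
T_est = 0.76 * 43 + 0.24 * 64.6
T_est = 32.68 + 15.504
T_est = 48.184

48.184


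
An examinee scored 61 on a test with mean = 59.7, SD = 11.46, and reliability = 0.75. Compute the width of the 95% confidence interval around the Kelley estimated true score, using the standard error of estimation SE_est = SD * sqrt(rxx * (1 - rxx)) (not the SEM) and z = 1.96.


True score estimate = 0.75*61 + 0.25*59.7 = 60.675
SE_est = SD * sqrt(rxx * (1 - rxx)) = 11.46 * sqrt(0.75 * 0.25) = 11.46 * sqrt(0.1875) = 4.962326
CI = T_est +/- z * SE_est, so width = 2 * z * SE_est = 2 * 1.96 * 4.962326
Width = 19.4523

19.4523


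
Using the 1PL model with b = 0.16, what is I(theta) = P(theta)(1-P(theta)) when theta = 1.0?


P = 1/(1+exp(-(1.0-0.16))) = 0.6985
I = P*(1-P) = 0.6985 * 0.3015
I = 0.2106

0.2106


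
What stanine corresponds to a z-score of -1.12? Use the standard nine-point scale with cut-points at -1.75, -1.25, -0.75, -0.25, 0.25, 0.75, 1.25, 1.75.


Stanine boundaries: [-1.75, -1.25, -0.75, -0.25, 0.25, 0.75, 1.25, 1.75]
z = -1.12
Check each boundary:
  z >= -1.75 -> could be stanine 2
  z >= -1.25 -> could be stanine 3
  z < -0.75
  z < -0.25
  z < 0.25
  z < 0.75
  z < 1.25
  z < 1.75
Highest qualifying boundary gives stanine = 3

3


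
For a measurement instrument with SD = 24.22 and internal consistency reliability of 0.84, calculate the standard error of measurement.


SEM = SD * sqrt(1 - rxx)
SEM = 24.22 * sqrt(1 - 0.84)
SEM = 24.22 * sqrt(0.16) = 24.22 * 0.4
SEM = 9.688

9.688


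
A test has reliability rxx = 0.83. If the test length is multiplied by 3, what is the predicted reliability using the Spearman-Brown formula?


r_new = (n * rxx) / (1 + (n-1) * rxx)
r_new = (3 * 0.83) / (1 + 2 * 0.83)
r_new = 2.49 / 2.66
r_new = 0.9361

0.9361


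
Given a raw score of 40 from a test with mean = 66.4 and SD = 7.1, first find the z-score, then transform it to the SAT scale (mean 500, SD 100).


z = (X - mean) / SD = (40 - 66.4) / 7.1
z = -26.4 / 7.1
z = -3.7183
SAT-scale = SAT = 500 + 100z
Carry z at full precision (z = -26.4 / 7.1) into the conversion:
SAT-scale = 500 + 100 * (-26.4 / 7.1) = 500 + -2640 / 7.1
SAT-scale = 500 + -371.831
SAT-scale = 128.169

128.169


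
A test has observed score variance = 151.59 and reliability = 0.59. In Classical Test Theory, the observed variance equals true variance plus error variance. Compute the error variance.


var_true = rxx * var_obs = 0.59 * 151.59 = 89.4381
var_error = var_obs - var_true
var_error = 151.59 - 89.4381
var_error = 62.1519

62.1519


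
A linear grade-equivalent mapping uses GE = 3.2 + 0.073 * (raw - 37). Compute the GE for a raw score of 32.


raw - median = 32 - 37 = -5
slope * diff = 0.073 * -5 = -0.365
GE = 3.2 + -0.365
GE = 2.835

2.835


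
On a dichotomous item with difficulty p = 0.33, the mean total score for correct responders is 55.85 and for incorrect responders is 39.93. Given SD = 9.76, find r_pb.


q = 1 - p = 0.67
rpb = ((M1 - M0) / SD) * sqrt(p * q)
rpb = ((55.85 - 39.93) / 9.76) * sqrt(0.33 * 0.67)
rpb = 0.767

0.767


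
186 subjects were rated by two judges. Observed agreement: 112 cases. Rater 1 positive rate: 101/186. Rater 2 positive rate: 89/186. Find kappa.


P_o = 112/186 = 0.602151
P_e = (101*89 + 85*97) / 34596 = 0.49815
kappa = (P_o - P_e) / (1 - P_e)
kappa = (0.602151 - 0.49815) / (1 - 0.49815)
kappa = 0.2072

0.2072


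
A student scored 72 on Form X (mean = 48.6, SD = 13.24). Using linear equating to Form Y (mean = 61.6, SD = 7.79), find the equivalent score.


slope = SD_Y / SD_X = 7.79 / 13.24 ~ 0.5884
intercept = mean_Y - slope * mean_X = 61.6 - (7.79 / 13.24) * 48.6 ~ 33.0053
Y = slope * X + intercept. To avoid rounding drift from the rounded slope/intercept, evaluate the equivalent form Y = mean_Y + SD_Y * (X - mean_X) / SD_X at full precision:
Y = 61.6 + 7.79 * (72 - 48.6) / 13.24
Y = 61.6 + 7.79 * 23.4 / 13.24
Y = 61.6 + 182.286 / 13.24
Y = 61.6 + 13.7678
Y = 75.3678

75.3678


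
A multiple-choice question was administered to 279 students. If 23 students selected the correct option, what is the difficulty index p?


Item difficulty p = number correct / total examinees
p = 23 / 279
p = 0.0824

0.0824


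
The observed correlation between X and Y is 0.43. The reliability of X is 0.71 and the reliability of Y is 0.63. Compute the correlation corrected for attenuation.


r_corrected = rxy / sqrt(rxx * ryy)
= 0.43 / sqrt(0.71 * 0.63)
= 0.43 / sqrt(0.4473)
= 0.43 / 0.668805
r_corrected = 0.6429

0.6429


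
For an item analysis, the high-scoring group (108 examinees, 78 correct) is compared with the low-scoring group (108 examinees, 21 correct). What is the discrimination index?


p_upper = 78/108 = 0.7222
p_lower = 21/108 = 0.1944
D = 0.7222 - 0.1944 = 0.5278

0.5278


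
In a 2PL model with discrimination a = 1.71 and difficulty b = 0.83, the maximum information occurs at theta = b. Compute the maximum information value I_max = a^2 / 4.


For 2PL, max info at theta = b = 0.83
I_max = a^2 / 4 = 1.71^2 / 4
= 2.9241 / 4
I_max = 0.731

0.731


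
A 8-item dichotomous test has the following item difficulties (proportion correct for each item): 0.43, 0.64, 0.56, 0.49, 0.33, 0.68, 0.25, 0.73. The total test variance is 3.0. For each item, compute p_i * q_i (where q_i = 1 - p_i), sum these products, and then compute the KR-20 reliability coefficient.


For each item, compute p_i * q_i:
  Item 1: 0.43 * 0.57 = 0.2451
  Item 2: 0.64 * 0.36 = 0.2304
  Item 3: 0.56 * 0.44 = 0.2464
  Item 4: 0.49 * 0.51 = 0.2499
  Item 5: 0.33 * 0.67 = 0.2211
  Item 6: 0.68 * 0.32 = 0.2176
  Item 7: 0.25 * 0.75 = 0.1875
  Item 8: 0.73 * 0.27 = 0.1971
Sum(p_i * q_i) = 0.2451 + 0.2304 + 0.2464 + 0.2499 + 0.2211 + 0.2176 + 0.1875 + 0.1971 = 1.7951
KR-20 = (k/(k-1)) * (1 - Sum(p_i*q_i) / Var_total)
= (8/7) * (1 - 1.7951/3.0)
= 1.1429 * 0.4016
KR-20 = 0.459

0.459


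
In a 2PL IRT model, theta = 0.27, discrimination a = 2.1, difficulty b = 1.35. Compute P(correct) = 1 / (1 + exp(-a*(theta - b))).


a*(theta - b) = 2.1 * (0.27 - 1.35) = -2.268
exp(--2.268) = 9.6601
P = 1 / (1 + 9.6601)
P = 0.0938

0.0938


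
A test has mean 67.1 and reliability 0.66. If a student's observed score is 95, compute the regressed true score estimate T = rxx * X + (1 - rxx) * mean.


T_est = rxx * X + (1 - rxx) * mean
T_est = 0.66 * 95 + 0.34 * 67.1
T_est = 62.7 + 22.814
T_est = 85.514

85.514


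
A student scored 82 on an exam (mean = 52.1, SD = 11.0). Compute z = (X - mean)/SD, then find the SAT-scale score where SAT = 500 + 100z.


z = (X - mean) / SD = (82 - 52.1) / 11.0
z = 29.9 / 11.0
z = 2.7182
SAT-scale = SAT = 500 + 100z
Carry z at full precision (z = 29.9 / 11.0) into the conversion:
SAT-scale = 500 + 100 * (29.9 / 11.0) = 500 + 2990 / 11.0
SAT-scale = 500 + 271.8182
SAT-scale = 771.8182

771.8182


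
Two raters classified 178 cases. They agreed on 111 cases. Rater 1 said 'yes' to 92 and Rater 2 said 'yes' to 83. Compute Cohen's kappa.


P_o = 111/178 = 0.623596
P_e = (92*83 + 86*95) / 31684 = 0.498864
kappa = (P_o - P_e) / (1 - P_e)
kappa = (0.623596 - 0.498864) / (1 - 0.498864)
kappa = 0.2489

0.2489


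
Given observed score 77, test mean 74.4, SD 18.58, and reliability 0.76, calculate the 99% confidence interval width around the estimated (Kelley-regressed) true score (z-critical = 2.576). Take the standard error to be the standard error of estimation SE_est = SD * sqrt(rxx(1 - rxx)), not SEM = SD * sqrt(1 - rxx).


True score estimate = 0.76*77 + 0.24*74.4 = 76.376
SE_est = SD * sqrt(rxx * (1 - rxx)) = 18.58 * sqrt(0.76 * 0.24) = 18.58 * sqrt(0.1824) = 7.935205
CI = T_est +/- z * SE_est, so width = 2 * z * SE_est = 2 * 2.576 * 7.935205
Width = 40.8822

40.8822


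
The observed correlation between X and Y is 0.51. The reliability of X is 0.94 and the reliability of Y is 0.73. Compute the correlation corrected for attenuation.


r_corrected = rxy / sqrt(rxx * ryy)
= 0.51 / sqrt(0.94 * 0.73)
= 0.51 / sqrt(0.6862)
= 0.51 / 0.828372
r_corrected = 0.6157

0.6157


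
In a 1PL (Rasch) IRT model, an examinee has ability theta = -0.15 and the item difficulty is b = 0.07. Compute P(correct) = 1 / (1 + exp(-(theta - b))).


theta - b = -0.15 - 0.07 = -0.22
exp(-(theta - b)) = exp(0.22) = 1.2461
P = 1 / (1 + 1.2461)
P = 0.4452

0.4452


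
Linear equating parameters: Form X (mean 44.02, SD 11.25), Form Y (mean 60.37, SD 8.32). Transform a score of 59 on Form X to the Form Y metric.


slope = SD_Y / SD_X = 8.32 / 11.25 ~ 0.7396
intercept = mean_Y - slope * mean_X = 60.37 - (8.32 / 11.25) * 44.02 ~ 27.8148
Y = slope * X + intercept. To avoid rounding drift from the rounded slope/intercept, evaluate the equivalent form Y = mean_Y + SD_Y * (X - mean_X) / SD_X at full precision:
Y = 60.37 + 8.32 * (59 - 44.02) / 11.25
Y = 60.37 + 8.32 * 14.98 / 11.25
Y = 60.37 + 124.6336 / 11.25
Y = 60.37 + 11.0785
Y = 71.4485

71.4485


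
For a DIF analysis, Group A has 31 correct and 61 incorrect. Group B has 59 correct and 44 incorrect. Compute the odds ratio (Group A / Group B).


Odds_A = 31/61 = 0.5082
Odds_B = 59/44 = 1.3409
OR = Odds_A / Odds_B = 0.5082 / 1.3409
Exactly, OR = (31 * 44) / (61 * 59) = 1364 / 3599
OR = 0.379

0.379


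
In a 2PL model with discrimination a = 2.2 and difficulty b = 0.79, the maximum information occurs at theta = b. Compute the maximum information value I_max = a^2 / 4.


For 2PL, max info at theta = b = 0.79
I_max = a^2 / 4 = 2.2^2 / 4
= 4.84 / 4
I_max = 1.21

1.21


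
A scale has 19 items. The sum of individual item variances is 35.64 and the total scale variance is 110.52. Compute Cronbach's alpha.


alpha = (k/(k-1)) * (1 - sum(si^2)/s_total^2)
= (19/18) * (1 - 35.64/110.52)
alpha = 0.7152

0.7152


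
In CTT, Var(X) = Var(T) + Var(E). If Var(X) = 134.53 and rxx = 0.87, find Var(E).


var_true = rxx * var_obs = 0.87 * 134.53 = 117.0411
var_error = var_obs - var_true
var_error = 134.53 - 117.0411
var_error = 17.4889

17.4889


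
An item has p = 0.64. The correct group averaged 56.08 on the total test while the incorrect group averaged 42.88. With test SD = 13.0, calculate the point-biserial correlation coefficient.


q = 1 - p = 0.36
rpb = ((M1 - M0) / SD) * sqrt(p * q)
rpb = ((56.08 - 42.88) / 13.0) * sqrt(0.64 * 0.36)
rpb = 0.4874

0.4874
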